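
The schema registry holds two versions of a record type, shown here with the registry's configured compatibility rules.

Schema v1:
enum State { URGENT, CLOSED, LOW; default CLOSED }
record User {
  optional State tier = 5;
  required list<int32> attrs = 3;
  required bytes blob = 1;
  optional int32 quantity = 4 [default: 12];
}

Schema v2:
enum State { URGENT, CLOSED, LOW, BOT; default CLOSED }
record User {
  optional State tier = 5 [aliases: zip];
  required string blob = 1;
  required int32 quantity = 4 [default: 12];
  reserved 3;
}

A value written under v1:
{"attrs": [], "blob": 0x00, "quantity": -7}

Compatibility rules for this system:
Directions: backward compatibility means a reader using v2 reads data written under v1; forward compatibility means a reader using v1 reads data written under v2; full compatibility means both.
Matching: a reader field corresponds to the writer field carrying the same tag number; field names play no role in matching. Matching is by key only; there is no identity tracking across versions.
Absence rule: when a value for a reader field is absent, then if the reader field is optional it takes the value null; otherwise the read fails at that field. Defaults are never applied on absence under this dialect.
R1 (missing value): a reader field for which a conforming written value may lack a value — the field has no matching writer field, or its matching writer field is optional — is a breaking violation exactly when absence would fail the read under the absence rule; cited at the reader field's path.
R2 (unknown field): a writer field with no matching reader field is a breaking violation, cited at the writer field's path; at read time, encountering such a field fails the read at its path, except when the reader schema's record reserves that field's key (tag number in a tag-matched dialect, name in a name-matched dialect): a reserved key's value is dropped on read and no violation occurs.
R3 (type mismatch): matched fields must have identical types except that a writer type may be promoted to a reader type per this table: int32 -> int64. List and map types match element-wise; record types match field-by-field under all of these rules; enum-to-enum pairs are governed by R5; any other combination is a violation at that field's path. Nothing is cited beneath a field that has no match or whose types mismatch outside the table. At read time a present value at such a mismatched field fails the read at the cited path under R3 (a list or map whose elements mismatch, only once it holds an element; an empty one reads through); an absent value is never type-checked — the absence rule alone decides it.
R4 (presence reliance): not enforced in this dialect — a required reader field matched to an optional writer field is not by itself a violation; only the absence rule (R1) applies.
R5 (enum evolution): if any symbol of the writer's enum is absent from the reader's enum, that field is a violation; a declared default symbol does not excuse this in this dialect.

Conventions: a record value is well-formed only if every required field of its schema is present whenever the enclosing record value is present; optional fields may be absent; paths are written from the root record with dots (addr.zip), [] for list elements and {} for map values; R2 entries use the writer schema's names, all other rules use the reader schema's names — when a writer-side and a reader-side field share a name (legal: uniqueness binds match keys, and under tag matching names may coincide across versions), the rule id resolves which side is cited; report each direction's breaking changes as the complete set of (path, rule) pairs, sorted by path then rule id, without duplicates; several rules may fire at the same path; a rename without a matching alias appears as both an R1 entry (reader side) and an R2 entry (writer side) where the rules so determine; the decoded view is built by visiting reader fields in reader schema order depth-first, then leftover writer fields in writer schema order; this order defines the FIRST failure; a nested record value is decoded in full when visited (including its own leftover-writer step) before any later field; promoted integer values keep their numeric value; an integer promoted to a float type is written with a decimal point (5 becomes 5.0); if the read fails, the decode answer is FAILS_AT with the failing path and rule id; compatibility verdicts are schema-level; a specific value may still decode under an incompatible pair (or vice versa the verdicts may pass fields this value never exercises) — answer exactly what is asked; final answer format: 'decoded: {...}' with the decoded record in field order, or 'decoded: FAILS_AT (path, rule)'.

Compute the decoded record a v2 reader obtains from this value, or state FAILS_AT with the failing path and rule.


decoded: FAILS_AT (blob, R3)

the writer's type comes first in each User pair
decode (reader v2):
  tier := null (absent, optional -> null)
  read fails at blob under R3
  => FAILS_AT (blob, R3)
remaining User differences; none change what is asked:
  enum State (field tier in record User): symbol BOT added -> affects the rule determinations only; this particular User value decodes identically
  field quantity in record User: optional changed to required -> affects the rule determinations only; this particular User value decodes identically
  removed field attrs from record User (its key 3 joins the reserved list) -> affects the rule determinations only; this particular User value decodes identically


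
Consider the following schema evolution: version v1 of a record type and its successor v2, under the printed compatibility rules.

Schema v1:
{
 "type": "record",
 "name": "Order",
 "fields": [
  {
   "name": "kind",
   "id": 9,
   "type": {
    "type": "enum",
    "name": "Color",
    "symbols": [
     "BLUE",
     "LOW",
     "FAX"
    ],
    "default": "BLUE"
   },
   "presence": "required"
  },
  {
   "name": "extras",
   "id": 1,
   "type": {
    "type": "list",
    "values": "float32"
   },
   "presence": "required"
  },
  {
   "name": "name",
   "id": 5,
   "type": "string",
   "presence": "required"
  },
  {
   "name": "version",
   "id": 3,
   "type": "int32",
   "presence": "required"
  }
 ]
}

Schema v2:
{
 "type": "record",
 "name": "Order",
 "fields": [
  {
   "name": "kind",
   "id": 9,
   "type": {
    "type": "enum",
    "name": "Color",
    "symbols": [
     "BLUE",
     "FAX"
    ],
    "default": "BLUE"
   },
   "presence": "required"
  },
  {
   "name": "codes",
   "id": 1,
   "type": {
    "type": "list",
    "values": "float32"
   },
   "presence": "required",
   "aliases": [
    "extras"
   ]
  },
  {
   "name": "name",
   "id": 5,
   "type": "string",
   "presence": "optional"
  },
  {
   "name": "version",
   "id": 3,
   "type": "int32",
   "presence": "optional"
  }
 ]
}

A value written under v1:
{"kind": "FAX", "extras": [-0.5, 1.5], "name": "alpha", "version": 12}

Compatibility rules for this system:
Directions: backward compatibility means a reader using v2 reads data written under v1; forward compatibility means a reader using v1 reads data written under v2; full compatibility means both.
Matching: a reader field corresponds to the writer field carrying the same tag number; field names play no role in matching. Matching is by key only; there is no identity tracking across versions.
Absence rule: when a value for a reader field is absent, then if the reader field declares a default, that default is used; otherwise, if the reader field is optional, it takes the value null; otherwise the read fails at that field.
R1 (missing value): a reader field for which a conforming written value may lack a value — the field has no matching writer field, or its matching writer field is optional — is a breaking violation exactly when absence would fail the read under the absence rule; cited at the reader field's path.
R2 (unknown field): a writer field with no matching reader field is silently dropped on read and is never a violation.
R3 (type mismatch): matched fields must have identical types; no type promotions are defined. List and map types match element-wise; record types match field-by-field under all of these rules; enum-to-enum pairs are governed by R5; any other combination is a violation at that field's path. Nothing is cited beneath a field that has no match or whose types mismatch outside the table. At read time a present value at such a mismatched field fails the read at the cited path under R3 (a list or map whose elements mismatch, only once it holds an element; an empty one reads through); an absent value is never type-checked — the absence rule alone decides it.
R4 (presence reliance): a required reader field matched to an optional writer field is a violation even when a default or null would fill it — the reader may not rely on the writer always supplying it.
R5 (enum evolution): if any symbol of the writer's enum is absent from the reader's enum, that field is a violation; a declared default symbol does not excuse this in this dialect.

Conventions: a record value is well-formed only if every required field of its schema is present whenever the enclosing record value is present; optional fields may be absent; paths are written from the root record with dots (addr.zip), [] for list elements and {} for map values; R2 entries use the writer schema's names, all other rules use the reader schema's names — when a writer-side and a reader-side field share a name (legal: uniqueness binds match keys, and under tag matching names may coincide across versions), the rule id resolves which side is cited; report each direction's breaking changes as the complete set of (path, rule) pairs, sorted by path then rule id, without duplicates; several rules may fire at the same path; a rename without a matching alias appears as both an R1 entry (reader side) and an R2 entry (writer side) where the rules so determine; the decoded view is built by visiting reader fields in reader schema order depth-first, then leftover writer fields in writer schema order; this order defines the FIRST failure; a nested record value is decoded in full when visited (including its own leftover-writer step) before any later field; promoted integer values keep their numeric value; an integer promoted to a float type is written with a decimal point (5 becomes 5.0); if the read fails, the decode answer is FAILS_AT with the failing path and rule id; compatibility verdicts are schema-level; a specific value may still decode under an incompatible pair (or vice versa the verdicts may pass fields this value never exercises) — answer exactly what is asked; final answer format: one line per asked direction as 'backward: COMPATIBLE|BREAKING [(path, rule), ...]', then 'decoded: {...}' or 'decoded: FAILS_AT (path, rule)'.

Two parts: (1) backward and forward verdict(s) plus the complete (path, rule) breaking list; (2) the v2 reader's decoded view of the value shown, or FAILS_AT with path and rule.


backward: BREAKING [(kind, R5)]; forward: BREAKING [(name, R1), (name, R4), (version, R1), (version, R4)]; decoded: {"kind": "FAX", "codes": [-0.5, 1.5], "name": "alpha", "version": 12}

arrows below run writer -> reader for Order
backward for Order (reader v2, writer v1):
  kind <- kind (Color -> Color, writer required)
  codes <- extras (list<float32> -> list<float32>, writer required)
  name <- name (string -> string, writer required)
  version <- version (int32 -> int32, writer required)
  rule R5 violated at kind
  backward on Order therefore BREAKING (1)
forward for Order (reader v1, writer v2):
  kind <- kind (Color -> Color, writer required)
  extras <- codes (list<float32> -> list<float32>, writer required)
  name <- name (string -> string, writer optional)
  version <- version (int32 -> int32, writer optional)
  rule R1 violated at name
  rule R4 violated at name
  rule R1 violated at version
  rule R4 violated at version
  forward on Order therefore BREAKING (4)
decode (reader v2):
  kind := "FAX"
  codes := [-0.5, 1.5] (from writer extras)
  name := "alpha"
  version := 12
  => decoded: {"kind": "FAX", "codes": [-0.5, 1.5], "name": "alpha", "version": 12}


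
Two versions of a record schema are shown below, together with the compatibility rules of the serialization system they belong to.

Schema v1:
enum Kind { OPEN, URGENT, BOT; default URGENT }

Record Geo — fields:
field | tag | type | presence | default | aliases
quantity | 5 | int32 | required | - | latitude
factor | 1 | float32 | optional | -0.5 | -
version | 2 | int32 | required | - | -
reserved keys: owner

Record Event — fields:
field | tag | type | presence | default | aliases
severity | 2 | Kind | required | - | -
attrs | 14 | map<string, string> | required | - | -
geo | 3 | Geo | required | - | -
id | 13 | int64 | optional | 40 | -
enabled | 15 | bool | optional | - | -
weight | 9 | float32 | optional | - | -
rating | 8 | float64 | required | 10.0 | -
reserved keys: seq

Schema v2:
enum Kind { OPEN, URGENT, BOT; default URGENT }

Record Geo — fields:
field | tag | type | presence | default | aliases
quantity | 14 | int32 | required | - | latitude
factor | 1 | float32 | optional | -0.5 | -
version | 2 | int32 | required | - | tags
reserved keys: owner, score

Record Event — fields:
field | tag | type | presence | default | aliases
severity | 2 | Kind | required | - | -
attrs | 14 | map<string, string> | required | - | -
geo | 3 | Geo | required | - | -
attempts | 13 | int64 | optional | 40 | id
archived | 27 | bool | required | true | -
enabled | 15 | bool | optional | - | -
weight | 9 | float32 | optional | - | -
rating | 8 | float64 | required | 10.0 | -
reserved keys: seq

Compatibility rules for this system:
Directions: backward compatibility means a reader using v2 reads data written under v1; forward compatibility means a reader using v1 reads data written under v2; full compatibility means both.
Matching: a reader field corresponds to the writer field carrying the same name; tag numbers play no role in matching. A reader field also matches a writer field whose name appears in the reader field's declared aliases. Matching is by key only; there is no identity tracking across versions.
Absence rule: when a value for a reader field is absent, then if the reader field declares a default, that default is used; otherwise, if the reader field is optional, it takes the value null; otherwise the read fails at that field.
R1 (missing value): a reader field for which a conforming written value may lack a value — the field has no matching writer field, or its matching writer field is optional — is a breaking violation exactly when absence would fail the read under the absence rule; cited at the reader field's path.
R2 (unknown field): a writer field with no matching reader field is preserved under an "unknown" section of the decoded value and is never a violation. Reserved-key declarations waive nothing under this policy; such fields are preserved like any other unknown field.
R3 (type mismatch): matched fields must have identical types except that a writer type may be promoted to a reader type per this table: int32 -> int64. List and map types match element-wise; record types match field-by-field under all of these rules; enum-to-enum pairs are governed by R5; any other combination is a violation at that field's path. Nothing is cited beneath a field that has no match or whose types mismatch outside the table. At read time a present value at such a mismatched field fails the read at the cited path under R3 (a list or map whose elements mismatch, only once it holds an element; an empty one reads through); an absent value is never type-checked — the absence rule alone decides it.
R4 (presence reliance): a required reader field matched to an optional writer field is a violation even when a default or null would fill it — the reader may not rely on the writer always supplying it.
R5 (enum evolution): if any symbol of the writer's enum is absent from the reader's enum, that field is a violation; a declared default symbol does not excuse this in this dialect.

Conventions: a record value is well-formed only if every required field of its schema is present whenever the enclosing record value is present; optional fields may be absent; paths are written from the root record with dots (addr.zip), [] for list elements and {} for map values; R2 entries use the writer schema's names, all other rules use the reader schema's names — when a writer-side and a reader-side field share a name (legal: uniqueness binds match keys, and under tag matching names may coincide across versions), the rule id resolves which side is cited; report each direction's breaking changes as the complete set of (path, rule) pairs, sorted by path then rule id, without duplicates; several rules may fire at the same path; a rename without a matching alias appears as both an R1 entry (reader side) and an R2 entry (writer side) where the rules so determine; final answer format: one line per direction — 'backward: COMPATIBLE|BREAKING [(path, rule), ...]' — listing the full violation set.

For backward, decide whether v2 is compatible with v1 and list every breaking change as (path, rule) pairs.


each type pair in Event: writer, then reader
backward on Event — v2 reading data written by v1:
  writer required, Kind -> Kind: reader severity maps from writer severity
  writer required, map<string, string> -> map<string, string>: reader attrs maps from writer attrs
  writer required, Geo -> Geo: reader geo maps from writer geo
  writer optional, int64 -> int64: reader attempts maps from writer id
  archived has no writer counterpart
  writer optional, bool -> bool: reader enabled maps from writer enabled
  writer optional, float32 -> float32: reader weight maps from writer weight
  writer required, float64 -> float64: reader rating maps from writer rating
  writer required, int32 -> int32: reader geo.quantity maps from writer geo.quantity
  writer optional, float32 -> float32: reader geo.factor maps from writer geo.factor
  writer required, int32 -> int32: reader geo.version maps from writer geo.version
  => no violations; backward on Event: COMPATIBLE
remaining Event differences; none change what is asked:
  field quantity in record Geo: tag 5 changed to 14 -> no rule fires on it in Event's dialect; the asked verdict holds
  renamed field id to attempts in record Event (alias id declared on the renamed field) -> no rule fires on it in Event's dialect; the asked verdict holds
  added field archived to record Event: required bool, tag 27, default true (in v2 it sits immediately before enabled) -> no rule fires on it in Event's dialect; the asked verdict holds

backward: COMPATIBLE []


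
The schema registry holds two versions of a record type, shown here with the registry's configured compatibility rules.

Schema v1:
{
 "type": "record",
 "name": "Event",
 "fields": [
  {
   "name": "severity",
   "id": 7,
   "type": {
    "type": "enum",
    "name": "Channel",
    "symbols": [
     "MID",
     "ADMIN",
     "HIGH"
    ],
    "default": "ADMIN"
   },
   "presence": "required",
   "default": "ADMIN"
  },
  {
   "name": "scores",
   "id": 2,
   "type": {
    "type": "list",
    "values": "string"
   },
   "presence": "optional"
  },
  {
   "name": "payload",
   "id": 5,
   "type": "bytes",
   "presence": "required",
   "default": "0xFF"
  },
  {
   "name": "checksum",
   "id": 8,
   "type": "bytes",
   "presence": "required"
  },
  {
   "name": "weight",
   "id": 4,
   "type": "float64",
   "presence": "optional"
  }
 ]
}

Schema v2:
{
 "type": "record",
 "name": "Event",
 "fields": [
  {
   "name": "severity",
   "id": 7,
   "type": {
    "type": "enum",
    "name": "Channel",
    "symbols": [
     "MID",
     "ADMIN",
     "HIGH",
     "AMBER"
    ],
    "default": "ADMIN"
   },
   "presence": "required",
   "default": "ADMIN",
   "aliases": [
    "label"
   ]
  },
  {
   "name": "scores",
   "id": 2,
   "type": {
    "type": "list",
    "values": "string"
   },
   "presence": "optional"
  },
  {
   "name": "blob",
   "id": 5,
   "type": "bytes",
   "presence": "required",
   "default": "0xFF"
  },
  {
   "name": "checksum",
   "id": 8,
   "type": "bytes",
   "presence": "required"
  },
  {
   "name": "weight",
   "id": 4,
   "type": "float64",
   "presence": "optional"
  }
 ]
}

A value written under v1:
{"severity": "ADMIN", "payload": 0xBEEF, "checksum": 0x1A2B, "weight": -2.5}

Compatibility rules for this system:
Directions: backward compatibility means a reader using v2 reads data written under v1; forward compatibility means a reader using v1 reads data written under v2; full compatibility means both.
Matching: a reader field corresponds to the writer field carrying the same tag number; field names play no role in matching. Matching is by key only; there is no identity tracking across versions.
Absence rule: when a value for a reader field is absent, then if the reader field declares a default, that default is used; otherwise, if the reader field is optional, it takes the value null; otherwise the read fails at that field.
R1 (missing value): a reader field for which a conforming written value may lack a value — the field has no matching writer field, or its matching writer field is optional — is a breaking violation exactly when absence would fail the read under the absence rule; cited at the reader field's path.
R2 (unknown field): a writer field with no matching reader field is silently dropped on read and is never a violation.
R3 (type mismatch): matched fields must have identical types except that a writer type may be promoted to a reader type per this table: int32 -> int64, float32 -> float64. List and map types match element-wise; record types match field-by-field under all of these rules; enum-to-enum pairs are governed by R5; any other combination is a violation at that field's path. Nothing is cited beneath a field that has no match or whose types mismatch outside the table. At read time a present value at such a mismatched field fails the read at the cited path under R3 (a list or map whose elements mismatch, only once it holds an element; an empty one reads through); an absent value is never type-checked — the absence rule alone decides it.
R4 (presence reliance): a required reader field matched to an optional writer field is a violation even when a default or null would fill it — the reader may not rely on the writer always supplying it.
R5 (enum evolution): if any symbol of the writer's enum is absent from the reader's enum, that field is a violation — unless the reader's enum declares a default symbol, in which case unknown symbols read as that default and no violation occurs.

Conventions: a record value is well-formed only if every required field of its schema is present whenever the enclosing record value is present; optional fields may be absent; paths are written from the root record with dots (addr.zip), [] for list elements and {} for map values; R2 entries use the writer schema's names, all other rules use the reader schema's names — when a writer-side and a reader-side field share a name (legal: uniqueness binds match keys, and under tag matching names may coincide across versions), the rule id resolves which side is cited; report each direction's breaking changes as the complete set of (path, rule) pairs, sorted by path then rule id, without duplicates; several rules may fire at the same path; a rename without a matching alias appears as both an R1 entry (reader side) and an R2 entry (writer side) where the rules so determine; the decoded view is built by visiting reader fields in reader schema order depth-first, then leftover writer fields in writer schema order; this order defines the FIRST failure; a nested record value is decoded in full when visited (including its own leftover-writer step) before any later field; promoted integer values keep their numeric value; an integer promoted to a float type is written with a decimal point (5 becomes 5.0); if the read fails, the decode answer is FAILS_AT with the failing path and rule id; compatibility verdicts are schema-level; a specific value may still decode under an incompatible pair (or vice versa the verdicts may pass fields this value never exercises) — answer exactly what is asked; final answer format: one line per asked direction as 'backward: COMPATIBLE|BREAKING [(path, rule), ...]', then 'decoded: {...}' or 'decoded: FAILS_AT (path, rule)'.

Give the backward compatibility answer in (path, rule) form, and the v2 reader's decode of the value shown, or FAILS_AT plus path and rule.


each type pair in Event: writer, then reader
backward on Event — v2 reading data written by v1:
  severity: paired with writer severity (Channel -> Channel; writer required)
  scores: paired with writer scores (list<string> -> list<string>; writer optional)
  blob: paired with writer payload (bytes -> bytes; writer required)
  checksum: paired with writer checksum (bytes -> bytes; writer required)
  weight: paired with writer weight (float64 -> float64; writer optional)
  => backward: COMPATIBLE
decoding the Event value with the v2 reader:
  severity := "ADMIN"
  scores := null (absent, optional -> null)
  blob := 0xBEEF (from writer payload)
  checksum := 0x1A2B
  weight := -2.5
  => decoded: {"severity": "ADMIN", "scores": null, "blob": 0xBEEF, "checksum": 0x1A2B, "weight": -2.5}
the rest of the Event diff is inert for this question:
  enum Channel (field severity in record Event): symbol AMBER added -> inert for the asked Event verdict: nothing fires

backward: COMPATIBLE []; decoded: {"severity": "ADMIN", "scores": null, "blob": 0xBEEF, "checksum": 0x1A2B, "weight": -2.5}


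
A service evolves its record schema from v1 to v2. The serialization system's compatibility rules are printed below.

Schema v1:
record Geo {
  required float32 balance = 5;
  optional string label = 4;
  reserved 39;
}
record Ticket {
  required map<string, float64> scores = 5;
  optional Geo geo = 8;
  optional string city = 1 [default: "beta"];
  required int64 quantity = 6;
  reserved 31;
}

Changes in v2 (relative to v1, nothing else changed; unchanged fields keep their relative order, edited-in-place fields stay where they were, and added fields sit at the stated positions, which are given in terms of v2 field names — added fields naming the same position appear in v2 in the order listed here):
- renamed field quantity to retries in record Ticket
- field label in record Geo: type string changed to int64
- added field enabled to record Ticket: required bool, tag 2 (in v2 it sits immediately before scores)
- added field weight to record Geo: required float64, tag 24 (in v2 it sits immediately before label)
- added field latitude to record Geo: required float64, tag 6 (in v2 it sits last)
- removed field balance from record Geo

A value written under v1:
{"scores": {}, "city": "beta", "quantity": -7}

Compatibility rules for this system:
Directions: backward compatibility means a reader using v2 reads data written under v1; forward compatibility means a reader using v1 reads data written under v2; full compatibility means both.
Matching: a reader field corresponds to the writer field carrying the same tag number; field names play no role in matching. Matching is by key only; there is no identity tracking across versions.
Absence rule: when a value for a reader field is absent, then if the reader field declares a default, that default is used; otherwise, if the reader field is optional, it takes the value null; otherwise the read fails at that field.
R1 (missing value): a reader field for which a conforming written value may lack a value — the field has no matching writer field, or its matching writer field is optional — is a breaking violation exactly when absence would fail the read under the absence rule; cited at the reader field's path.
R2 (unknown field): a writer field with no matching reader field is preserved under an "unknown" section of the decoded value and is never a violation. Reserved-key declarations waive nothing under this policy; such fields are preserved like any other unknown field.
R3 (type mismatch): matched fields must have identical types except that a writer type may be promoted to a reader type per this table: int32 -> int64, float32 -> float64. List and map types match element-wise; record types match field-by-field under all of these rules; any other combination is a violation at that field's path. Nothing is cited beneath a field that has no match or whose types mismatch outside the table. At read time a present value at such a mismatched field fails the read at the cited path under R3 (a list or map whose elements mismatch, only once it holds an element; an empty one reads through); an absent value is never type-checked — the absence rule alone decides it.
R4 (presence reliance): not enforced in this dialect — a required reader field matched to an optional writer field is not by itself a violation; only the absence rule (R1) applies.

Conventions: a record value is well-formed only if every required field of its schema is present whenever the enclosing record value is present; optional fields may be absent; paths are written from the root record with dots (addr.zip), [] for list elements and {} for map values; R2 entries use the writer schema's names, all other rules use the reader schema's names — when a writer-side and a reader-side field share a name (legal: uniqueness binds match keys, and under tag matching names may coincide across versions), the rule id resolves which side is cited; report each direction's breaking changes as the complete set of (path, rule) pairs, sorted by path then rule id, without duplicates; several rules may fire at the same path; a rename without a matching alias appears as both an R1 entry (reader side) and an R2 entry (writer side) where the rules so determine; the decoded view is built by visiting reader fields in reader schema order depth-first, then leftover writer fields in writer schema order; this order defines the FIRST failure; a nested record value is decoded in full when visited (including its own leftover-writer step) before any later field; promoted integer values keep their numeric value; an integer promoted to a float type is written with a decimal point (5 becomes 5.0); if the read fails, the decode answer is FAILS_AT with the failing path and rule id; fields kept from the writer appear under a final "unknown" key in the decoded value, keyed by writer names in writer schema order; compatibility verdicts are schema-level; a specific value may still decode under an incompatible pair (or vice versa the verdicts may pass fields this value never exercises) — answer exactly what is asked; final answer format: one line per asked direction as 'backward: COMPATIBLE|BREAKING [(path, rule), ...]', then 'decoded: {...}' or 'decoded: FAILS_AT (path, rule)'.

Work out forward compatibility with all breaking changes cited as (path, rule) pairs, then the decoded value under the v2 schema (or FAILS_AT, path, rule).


arrows below run writer -> reader for Ticket
forward on Ticket — v1 reading data written by v2:
  writer required, map<string, float64> -> map<string, float64>: reader scores maps from writer scores
  writer optional, Geo -> Geo: reader geo maps from writer geo
  writer optional, string -> string: reader city maps from writer city
  writer required, int64 -> int64: reader quantity maps from writer retries
  writer field enabled has no reader counterpart
  geo.balance: no writer match
  writer optional, int64 -> string: reader geo.label maps from writer geo.label
  writer field geo.weight has no reader counterpart
  writer field geo.latitude has no reader counterpart
  breaking: (geo.balance, R1)
  breaking: (geo.label, R3)
  => 2 violation(s): forward is BREAKING for Ticket
decode (reader v2):
  read fails at enabled under R1 (no fill)
  => FAILS_AT (enabled, R1)
the rest of the Ticket diff is inert for this question:
  renamed field quantity to retries in record Ticket -> triggers nothing under Ticket's printed rules — same verdict
  added field latitude to record Geo: required float64, tag 6 (in v2 it sits last) -> matters only for Ticket's backward compatibility — outside the asked direction
  added field weight to record Geo: required float64, tag 24 (in v2 it sits immediately before label) -> matters only for Ticket's backward compatibility — outside the asked direction

forward: BREAKING [(geo.balance, R1), (geo.label, R3)]; decoded: FAILS_AT (enabled, R1)


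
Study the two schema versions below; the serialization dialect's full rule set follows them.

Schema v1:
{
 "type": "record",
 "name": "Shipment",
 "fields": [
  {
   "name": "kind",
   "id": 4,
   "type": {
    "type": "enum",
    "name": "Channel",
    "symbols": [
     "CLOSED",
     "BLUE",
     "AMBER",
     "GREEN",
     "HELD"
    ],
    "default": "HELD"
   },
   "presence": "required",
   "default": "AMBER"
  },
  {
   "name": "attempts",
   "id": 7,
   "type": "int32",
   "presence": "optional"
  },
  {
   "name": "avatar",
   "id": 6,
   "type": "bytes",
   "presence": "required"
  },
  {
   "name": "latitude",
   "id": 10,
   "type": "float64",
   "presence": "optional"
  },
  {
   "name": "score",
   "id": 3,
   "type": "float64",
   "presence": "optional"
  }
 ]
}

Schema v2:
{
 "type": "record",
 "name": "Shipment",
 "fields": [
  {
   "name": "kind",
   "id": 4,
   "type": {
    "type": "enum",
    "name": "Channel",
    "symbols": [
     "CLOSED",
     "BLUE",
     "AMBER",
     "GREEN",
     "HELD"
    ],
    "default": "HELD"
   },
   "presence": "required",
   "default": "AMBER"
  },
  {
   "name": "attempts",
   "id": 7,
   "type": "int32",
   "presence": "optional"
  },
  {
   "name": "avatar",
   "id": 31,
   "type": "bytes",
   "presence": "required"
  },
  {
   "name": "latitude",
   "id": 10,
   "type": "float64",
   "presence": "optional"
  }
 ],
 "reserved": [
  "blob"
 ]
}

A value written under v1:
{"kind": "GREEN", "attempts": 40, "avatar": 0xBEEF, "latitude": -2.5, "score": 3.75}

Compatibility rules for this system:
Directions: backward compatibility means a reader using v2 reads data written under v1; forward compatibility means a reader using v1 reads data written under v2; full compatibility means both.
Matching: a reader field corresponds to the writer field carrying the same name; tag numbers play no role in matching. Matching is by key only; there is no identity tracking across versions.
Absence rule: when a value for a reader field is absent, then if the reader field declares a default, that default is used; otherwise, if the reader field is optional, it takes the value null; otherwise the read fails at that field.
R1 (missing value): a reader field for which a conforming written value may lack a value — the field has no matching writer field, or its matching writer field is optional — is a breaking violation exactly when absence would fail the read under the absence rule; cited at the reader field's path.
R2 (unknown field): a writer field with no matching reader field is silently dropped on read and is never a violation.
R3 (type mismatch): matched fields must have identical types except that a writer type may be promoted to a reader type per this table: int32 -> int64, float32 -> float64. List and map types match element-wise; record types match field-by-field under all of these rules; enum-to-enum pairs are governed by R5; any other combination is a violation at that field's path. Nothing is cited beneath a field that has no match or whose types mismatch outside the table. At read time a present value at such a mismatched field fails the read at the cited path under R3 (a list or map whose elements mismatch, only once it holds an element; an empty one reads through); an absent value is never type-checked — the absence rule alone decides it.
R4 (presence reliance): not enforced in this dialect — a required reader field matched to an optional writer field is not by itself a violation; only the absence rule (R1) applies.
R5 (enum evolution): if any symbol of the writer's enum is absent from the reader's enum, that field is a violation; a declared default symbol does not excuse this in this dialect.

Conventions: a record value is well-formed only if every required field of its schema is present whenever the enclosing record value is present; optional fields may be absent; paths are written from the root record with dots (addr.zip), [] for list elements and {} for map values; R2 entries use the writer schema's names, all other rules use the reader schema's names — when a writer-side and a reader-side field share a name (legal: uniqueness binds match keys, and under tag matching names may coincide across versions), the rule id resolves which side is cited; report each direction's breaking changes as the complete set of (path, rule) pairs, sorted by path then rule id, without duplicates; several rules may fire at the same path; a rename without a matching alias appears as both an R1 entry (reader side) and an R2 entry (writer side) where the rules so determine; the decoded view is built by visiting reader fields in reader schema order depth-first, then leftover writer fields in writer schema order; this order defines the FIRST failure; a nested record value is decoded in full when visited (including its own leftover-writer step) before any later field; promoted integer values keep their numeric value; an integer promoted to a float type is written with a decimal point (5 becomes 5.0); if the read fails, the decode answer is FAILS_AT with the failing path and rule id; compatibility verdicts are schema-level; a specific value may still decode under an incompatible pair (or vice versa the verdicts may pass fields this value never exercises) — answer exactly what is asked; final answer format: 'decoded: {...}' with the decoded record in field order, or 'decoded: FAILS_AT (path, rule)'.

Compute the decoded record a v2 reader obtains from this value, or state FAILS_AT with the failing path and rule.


arrows below run writer -> reader for Shipment
decode walk for Shipment under reader schema v2:
  kind := "GREEN"
  attempts := 40
  avatar := 0xBEEF
  latitude := -2.5
  writer score: unmatched, discarded
  => decoded: {"kind": "GREEN", "attempts": 40, "avatar": 0xBEEF, "latitude": -2.5}
the rest of the Shipment diff is inert for this question:
  field avatar in record Shipment: tag 6 changed to 31 -> fires no rule on Shipment under this dialect and leaves the result unchanged

decoded: {"kind": "GREEN", "attempts": 40, "avatar": 0xBEEF, "latitude": -2.5}


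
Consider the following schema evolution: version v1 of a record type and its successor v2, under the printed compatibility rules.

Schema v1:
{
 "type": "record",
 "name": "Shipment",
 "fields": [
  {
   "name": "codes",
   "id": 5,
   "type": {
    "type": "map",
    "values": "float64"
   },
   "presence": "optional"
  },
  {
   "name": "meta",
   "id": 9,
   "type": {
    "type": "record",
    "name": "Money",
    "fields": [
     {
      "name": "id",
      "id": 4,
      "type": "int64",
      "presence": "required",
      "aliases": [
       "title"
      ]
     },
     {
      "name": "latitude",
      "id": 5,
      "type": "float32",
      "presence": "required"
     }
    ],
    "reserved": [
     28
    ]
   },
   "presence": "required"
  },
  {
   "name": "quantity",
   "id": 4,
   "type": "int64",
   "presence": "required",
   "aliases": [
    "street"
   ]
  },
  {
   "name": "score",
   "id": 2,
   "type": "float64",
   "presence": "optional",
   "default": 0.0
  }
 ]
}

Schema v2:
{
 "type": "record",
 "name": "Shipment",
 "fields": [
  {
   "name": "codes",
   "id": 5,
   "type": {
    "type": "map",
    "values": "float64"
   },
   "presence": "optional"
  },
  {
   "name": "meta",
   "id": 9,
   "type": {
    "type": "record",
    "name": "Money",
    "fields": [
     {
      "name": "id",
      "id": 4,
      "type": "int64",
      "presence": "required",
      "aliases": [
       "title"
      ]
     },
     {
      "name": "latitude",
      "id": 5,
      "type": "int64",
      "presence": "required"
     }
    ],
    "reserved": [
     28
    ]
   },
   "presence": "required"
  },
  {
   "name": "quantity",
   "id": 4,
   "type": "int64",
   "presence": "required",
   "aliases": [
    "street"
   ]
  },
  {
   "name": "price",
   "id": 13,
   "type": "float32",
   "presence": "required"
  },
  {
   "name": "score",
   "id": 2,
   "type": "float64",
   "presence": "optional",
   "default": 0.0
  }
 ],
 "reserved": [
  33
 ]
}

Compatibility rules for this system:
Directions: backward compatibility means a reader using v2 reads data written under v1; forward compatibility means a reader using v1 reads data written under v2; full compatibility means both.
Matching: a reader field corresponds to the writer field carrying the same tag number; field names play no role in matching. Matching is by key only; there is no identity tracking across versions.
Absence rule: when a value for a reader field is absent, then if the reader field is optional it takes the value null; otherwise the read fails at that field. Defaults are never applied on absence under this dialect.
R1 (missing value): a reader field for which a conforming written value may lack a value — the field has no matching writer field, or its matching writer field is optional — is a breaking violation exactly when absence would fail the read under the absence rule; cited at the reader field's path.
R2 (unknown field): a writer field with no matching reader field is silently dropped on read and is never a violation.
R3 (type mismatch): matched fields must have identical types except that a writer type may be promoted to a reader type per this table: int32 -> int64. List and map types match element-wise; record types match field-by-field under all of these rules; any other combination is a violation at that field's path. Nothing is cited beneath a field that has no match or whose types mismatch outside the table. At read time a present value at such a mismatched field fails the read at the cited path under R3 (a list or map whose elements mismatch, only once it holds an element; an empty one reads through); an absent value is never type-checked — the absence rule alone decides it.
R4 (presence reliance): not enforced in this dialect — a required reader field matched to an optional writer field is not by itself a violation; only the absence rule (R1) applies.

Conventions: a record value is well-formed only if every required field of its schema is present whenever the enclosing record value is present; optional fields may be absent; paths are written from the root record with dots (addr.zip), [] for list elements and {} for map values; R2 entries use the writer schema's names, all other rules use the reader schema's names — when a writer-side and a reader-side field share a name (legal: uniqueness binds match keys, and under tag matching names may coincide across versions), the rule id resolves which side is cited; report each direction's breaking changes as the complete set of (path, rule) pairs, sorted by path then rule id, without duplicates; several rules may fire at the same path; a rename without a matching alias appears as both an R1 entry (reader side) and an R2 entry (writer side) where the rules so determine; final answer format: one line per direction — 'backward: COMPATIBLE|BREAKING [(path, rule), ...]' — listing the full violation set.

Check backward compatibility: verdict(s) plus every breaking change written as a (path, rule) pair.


in Shipment below, arrows point writer -> reader
backward on Shipment — v2 reading data written by v1:
  writer optional, map<string, float64> -> map<string, float64>: reader codes maps from writer codes
  writer required, Money -> Money: reader meta maps from writer meta
  writer required, int64 -> int64: reader quantity maps from writer quantity
  price has no writer counterpart
  writer optional, float64 -> float64: reader score maps from writer score
  writer required, int64 -> int64: reader meta.id maps from writer meta.id
  writer required, float32 -> int64: reader meta.latitude maps from writer meta.latitude
  violation R3 at meta.latitude
  violation R1 at price
  => backward verdict for Shipment: BREAKING, 2 violation(s)

backward: BREAKING [(meta.latitude, R3), (price, R1)]
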